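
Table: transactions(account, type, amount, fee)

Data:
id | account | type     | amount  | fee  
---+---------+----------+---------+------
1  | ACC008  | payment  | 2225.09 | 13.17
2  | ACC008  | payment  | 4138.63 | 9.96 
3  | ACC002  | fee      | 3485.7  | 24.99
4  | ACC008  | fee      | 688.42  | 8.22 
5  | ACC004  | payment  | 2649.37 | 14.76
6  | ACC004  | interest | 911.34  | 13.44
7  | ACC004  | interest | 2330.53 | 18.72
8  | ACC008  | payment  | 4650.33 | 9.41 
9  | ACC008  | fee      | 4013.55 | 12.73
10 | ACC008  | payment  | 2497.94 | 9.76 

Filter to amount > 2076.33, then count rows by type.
SELECT type, COUNT(*)
FROM transactions
WHERE amount > 2076.33
GROUP BY type

Note: WHERE filters rows before grouping.

Result:
  fee: 2
  interest: 1
  payment: 5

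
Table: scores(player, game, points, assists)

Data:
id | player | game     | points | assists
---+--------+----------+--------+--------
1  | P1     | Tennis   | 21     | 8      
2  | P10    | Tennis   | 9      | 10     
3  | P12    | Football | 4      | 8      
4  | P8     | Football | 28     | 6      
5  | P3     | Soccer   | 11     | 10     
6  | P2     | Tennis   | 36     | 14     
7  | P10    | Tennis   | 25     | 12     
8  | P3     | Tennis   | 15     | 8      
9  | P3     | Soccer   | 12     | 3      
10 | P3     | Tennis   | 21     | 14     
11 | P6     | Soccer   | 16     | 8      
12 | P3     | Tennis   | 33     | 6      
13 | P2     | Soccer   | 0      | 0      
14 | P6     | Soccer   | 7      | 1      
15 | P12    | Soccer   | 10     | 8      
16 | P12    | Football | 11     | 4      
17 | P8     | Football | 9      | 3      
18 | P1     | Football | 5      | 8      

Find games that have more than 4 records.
SELECT game, COUNT(*) as cnt
FROM scores
GROUP BY game
HAVING COUNT(*) > 4

Result:
  Football: 5
  Soccer: 6
  Tennis: 7

Note: HAVING filters groups after aggregation, WHERE filters rows before.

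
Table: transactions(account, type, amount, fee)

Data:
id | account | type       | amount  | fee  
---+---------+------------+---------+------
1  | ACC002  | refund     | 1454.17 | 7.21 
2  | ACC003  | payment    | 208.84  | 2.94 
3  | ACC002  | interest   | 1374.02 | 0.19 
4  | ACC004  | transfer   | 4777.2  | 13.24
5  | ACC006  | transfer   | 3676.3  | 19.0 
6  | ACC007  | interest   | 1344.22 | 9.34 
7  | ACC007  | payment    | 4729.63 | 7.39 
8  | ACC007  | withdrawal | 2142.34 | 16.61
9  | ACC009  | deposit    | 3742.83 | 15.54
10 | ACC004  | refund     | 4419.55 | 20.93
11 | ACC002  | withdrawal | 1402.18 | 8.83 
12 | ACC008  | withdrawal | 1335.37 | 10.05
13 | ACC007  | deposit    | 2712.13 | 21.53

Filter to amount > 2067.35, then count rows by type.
SELECT type, COUNT(*)
FROM transactions
WHERE amount > 2067.35
GROUP BY type

Note: WHERE filters rows before grouping.

Result:
  deposit: 2
  payment: 1
  refund: 1
  transfer: 2
  withdrawal: 1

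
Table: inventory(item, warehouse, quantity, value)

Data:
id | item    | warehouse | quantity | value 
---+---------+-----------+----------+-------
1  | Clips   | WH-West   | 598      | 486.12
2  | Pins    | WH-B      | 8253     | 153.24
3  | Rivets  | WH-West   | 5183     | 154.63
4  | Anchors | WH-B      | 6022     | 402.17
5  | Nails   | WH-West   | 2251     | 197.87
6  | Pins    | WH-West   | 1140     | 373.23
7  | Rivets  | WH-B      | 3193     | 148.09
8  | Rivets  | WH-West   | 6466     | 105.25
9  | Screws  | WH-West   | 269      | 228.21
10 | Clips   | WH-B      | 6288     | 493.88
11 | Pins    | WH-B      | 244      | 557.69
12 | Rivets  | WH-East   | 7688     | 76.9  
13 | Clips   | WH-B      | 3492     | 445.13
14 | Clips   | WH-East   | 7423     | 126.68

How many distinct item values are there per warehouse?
SELECT warehouse, COUNT(DISTINCT item)
FROM inventory
GROUP BY warehouse

Result:
  WH-B: 4 distinct
  WH-East: 2 distinct
  WH-West: 5 distinct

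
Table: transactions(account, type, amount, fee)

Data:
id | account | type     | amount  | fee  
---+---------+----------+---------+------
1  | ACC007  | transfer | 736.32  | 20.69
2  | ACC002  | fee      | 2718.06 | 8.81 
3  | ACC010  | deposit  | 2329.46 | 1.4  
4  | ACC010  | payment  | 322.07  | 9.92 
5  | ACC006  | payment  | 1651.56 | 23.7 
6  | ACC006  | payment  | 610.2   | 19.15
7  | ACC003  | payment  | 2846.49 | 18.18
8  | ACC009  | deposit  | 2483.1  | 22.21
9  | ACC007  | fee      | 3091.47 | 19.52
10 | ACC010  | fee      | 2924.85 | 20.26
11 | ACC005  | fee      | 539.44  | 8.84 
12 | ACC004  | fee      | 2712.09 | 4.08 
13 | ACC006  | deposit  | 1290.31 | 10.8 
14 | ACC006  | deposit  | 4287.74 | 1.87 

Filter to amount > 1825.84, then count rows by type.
SELECT type, COUNT(*)
FROM transactions
WHERE amount > 1825.84
GROUP BY type

Note: WHERE filters rows before grouping.

Result:
  deposit: 3
  fee: 4
  payment: 1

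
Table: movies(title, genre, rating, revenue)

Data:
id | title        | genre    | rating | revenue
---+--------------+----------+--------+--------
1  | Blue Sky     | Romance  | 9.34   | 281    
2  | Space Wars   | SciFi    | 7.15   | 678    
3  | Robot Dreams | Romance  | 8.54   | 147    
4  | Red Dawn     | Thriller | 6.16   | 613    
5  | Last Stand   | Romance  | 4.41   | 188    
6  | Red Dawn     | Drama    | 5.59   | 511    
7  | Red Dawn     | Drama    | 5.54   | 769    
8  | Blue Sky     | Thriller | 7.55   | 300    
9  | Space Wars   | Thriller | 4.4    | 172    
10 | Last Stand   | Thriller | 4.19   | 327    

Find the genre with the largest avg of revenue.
SELECT genre, AVG(revenue) as val
FROM movies
GROUP BY genre
ORDER BY val DESC
LIMIT 1

Result: SciFi with avg(revenue) = 678.00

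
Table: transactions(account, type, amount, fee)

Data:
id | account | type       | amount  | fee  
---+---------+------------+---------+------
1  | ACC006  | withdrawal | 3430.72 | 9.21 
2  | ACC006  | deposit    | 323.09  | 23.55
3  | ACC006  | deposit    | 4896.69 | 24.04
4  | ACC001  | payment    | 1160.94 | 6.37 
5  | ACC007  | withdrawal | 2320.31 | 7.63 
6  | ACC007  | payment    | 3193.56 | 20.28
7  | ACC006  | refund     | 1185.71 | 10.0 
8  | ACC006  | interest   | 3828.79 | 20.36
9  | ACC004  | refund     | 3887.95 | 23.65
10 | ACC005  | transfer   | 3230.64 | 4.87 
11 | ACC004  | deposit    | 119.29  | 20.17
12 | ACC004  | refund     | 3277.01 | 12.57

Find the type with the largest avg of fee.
SELECT type, AVG(fee) as val
FROM transactions
GROUP BY type
ORDER BY val DESC
LIMIT 1

Result: deposit with avg(fee) = 22.59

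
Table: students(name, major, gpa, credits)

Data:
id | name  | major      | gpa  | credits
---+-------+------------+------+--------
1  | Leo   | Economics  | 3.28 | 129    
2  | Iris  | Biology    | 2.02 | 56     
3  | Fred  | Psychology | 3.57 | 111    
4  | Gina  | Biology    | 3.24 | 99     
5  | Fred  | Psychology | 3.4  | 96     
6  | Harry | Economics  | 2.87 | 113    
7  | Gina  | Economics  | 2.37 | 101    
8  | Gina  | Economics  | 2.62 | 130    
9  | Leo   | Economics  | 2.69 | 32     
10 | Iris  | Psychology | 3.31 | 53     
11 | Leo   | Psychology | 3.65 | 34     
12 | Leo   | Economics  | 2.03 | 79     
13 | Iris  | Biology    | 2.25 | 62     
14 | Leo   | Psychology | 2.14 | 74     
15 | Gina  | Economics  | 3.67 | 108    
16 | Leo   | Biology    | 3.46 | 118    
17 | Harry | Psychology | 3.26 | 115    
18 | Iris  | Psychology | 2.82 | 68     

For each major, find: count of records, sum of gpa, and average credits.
SELECT major,
       COUNT(*) as cnt,
       SUM(gpa) as total_gpa,
       AVG(credits) as avg_credits
FROM students
GROUP BY major

Result:
  Biology: 4 records, 10.97 total gpa, 83.75 avg credits
  Economics: 7 records, 19.53 total gpa, 98.86 avg credits
  Psychology: 7 records, 22.15 total gpa, 78.71 avg credits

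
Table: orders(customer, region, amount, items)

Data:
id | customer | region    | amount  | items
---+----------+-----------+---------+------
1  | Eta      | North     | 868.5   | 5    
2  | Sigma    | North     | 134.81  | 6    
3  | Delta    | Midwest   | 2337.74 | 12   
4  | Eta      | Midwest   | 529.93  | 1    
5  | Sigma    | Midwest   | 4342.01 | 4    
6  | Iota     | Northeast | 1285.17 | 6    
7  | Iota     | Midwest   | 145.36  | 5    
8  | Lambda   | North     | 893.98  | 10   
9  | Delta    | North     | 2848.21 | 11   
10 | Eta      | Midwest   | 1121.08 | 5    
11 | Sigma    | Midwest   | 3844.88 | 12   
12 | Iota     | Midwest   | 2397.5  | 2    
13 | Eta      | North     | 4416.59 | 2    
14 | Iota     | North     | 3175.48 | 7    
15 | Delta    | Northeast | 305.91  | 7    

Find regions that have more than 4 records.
SELECT region, COUNT(*) as cnt
FROM orders
GROUP BY region
HAVING COUNT(*) > 4

Result:
  Midwest: 7
  North: 6

Note: HAVING filters groups after aggregation, WHERE filters rows before.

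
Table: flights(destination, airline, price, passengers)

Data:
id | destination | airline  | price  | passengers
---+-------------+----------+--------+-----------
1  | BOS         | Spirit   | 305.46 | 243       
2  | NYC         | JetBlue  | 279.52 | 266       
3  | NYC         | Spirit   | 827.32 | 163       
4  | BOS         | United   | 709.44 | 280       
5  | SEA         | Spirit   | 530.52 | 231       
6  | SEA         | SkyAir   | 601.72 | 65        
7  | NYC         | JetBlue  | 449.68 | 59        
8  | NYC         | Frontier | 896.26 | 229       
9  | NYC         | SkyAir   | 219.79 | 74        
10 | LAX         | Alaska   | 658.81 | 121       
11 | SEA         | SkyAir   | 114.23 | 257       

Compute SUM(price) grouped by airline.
SELECT airline, SUM(price) as result
FROM flights
GROUP BY airline

Result:
  Alaska: 658.81
  Frontier: 896.26
  JetBlue: 729.20
  SkyAir: 935.74
  Spirit: 1663.30
  United: 709.44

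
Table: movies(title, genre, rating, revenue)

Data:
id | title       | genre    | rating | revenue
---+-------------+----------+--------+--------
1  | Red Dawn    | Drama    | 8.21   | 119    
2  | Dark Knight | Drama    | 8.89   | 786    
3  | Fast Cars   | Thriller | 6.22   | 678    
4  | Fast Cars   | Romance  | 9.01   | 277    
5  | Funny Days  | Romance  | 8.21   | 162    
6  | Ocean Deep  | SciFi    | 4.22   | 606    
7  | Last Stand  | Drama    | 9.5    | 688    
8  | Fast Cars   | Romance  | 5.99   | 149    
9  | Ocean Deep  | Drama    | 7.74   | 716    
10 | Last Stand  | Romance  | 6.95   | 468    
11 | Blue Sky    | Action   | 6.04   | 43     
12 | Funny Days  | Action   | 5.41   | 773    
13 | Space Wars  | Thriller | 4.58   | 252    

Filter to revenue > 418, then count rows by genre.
SELECT genre, COUNT(*)
FROM movies
WHERE revenue > 418
GROUP BY genre

Note: WHERE filters rows before grouping.

Result:
  Action: 1
  Drama: 3
  Romance: 1
  SciFi: 1
  Thriller: 1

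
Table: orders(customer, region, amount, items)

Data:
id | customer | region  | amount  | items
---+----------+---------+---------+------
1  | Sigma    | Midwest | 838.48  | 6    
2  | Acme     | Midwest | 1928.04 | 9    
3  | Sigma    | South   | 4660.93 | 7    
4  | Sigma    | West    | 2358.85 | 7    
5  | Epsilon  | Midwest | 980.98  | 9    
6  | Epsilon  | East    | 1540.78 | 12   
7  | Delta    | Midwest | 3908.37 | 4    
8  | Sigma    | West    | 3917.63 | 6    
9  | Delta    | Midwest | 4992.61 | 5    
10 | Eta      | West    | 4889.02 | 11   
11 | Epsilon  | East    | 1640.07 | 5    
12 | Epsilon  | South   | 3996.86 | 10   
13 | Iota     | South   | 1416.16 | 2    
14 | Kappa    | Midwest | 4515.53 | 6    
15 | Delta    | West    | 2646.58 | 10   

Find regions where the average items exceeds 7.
SELECT region, AVG(items)
FROM orders
GROUP BY region
HAVING AVG(items) > 7

Result:
  East: avg=8.50
  West: avg=8.50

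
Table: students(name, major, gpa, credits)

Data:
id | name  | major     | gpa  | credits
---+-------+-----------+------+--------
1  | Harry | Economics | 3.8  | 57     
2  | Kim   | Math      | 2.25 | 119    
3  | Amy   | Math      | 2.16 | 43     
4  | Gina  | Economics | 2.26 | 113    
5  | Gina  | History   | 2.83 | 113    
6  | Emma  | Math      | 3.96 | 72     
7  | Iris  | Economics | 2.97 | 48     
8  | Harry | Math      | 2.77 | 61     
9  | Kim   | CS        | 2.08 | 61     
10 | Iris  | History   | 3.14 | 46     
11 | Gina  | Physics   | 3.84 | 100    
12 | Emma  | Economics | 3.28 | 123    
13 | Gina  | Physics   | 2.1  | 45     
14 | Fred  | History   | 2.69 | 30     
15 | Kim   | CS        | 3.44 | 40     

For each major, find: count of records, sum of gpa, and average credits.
SELECT major,
       COUNT(*) as cnt,
       SUM(gpa) as total_gpa,
       AVG(credits) as avg_credits
FROM students
GROUP BY major

Result:
  CS: 2 records, 5.52 total gpa, 50.50 avg credits
  Economics: 4 records, 12.31 total gpa, 85.25 avg credits
  History: 3 records, 8.66 total gpa, 63.00 avg credits
  Math: 4 records, 11.14 total gpa, 73.75 avg credits
  Physics: 2 records, 5.94 total gpa, 72.50 avg credits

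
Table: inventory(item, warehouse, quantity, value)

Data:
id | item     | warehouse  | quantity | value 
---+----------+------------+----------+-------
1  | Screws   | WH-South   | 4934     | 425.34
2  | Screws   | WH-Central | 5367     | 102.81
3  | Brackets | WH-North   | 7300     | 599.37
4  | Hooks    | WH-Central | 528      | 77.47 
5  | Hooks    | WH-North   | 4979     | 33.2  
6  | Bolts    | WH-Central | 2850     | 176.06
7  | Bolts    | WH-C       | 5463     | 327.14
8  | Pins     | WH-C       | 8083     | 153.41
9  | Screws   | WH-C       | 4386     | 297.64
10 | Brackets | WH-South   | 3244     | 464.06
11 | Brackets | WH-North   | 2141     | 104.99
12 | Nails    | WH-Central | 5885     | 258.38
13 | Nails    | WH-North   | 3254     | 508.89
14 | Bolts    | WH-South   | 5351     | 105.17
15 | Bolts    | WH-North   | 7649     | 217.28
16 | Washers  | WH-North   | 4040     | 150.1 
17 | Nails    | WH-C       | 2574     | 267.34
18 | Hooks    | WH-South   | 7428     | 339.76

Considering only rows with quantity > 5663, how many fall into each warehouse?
SELECT warehouse, COUNT(*)
FROM inventory
WHERE quantity > 5663
GROUP BY warehouse

Note: WHERE filters rows before grouping.

Result:
  WH-C: 1
  WH-Central: 1
  WH-North: 2
  WH-South: 1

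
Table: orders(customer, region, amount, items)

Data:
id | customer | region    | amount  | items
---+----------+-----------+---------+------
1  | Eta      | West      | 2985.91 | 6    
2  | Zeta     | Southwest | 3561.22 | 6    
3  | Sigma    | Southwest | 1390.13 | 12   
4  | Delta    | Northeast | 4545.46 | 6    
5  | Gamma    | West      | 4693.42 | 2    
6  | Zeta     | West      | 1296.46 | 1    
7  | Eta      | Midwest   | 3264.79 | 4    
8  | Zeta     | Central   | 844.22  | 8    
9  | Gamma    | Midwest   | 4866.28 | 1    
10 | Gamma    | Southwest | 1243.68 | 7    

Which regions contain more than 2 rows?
SELECT region, COUNT(*) as cnt
FROM orders
GROUP BY region
HAVING COUNT(*) > 2

Result:
  Southwest: 3
  West: 3

Note: HAVING filters groups after aggregation, WHERE filters rows before.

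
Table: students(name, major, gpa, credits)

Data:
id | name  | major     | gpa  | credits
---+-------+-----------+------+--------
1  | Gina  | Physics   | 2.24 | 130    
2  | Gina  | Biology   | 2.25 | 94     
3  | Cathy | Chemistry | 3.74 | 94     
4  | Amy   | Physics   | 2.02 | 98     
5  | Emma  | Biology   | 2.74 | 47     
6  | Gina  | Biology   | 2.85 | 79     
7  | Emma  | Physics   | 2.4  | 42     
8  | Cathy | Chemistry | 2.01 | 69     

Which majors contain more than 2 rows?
SELECT major, COUNT(*) as cnt
FROM students
GROUP BY major
HAVING COUNT(*) > 2

Result:
  Biology: 3
  Physics: 3

Note: HAVING filters groups after aggregation, WHERE filters rows before.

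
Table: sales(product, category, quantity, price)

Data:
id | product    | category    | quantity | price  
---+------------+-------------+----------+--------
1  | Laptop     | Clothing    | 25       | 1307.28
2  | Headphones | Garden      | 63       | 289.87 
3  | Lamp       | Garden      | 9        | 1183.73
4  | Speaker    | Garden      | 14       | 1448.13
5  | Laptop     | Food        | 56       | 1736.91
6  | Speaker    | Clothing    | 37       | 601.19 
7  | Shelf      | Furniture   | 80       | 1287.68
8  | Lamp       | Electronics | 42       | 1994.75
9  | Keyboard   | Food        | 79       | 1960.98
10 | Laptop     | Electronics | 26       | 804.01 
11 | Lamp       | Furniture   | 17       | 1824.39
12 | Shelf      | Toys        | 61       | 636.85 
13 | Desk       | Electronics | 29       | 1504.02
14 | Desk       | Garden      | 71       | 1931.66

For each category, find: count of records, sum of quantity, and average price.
SELECT category,
       COUNT(*) as cnt,
       SUM(quantity) as total_quantity,
       AVG(price) as avg_price
FROM sales
GROUP BY category

Result:
  Clothing: 2 records, 62 total quantity, 954.24 avg price
  Electronics: 3 records, 97 total quantity, 1434.26 avg price
  Food: 2 records, 135 total quantity, 1848.95 avg price
  Furniture: 2 records, 97 total quantity, 1556.04 avg price
  Garden: 4 records, 157 total quantity, 1213.35 avg price
  Toys: 1 records, 61 total quantity, 636.85 avg price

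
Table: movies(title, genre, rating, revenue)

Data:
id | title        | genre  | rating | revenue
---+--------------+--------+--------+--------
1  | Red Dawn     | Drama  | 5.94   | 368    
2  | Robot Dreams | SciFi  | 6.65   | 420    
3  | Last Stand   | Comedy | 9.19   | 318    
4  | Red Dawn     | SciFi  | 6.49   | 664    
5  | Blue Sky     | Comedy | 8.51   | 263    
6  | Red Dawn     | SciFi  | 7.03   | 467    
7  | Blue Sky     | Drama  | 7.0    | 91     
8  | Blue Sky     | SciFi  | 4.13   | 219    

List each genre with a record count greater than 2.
SELECT genre, COUNT(*) as cnt
FROM movies
GROUP BY genre
HAVING COUNT(*) > 2

Result:
  SciFi: 4

Note: HAVING filters groups after aggregation, WHERE filters rows before.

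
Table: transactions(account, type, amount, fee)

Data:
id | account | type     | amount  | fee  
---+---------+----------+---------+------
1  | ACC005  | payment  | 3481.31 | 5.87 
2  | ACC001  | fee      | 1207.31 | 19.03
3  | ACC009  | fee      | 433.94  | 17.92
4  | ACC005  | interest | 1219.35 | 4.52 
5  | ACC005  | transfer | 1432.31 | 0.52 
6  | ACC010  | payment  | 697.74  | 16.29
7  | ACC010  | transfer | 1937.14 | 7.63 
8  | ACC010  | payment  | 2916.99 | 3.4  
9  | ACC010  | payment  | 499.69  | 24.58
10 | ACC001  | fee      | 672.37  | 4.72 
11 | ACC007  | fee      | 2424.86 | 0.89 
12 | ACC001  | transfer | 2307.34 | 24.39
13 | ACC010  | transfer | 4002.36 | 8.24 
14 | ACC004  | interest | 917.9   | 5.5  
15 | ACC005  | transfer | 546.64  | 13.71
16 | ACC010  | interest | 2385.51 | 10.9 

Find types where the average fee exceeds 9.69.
SELECT type, AVG(fee)
FROM transactions
GROUP BY type
HAVING AVG(fee) > 9.69

Result:
  fee: avg=10.64
  payment: avg=12.54
  transfer: avg=10.90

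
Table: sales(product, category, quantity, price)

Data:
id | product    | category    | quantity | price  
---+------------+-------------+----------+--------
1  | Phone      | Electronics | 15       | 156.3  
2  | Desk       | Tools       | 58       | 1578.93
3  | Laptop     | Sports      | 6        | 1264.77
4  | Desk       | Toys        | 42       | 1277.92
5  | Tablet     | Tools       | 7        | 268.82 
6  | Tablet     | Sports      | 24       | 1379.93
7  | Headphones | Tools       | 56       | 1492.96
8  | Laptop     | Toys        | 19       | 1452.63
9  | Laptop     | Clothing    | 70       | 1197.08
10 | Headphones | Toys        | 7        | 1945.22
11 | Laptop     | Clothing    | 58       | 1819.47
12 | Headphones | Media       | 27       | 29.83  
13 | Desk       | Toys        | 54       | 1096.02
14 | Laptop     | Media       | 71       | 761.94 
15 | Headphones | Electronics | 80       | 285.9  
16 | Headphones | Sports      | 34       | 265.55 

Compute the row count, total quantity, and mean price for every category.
SELECT category,
       COUNT(*) as cnt,
       SUM(quantity) as total_quantity,
       AVG(price) as avg_price
FROM sales
GROUP BY category

Result:
  Clothing: 2 records, 128 total quantity, 1508.28 avg price
  Electronics: 2 records, 95 total quantity, 221.10 avg price
  Media: 2 records, 98 total quantity, 395.89 avg price
  Sports: 3 records, 64 total quantity, 970.08 avg price
  Tools: 3 records, 121 total quantity, 1113.57 avg price
  Toys: 4 records, 122 total quantity, 1442.95 avg price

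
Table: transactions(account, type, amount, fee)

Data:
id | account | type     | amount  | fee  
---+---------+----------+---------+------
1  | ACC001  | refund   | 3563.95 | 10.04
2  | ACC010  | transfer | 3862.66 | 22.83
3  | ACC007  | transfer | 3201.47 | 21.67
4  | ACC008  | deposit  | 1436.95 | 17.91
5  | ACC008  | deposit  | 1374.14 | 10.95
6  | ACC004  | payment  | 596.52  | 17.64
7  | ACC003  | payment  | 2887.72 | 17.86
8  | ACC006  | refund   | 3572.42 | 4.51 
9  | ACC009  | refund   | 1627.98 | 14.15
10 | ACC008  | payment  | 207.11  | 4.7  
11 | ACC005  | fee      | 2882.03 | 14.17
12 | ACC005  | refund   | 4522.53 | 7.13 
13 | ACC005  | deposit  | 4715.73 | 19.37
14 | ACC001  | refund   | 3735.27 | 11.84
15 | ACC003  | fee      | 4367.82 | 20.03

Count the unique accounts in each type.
SELECT type, COUNT(DISTINCT account)
FROM transactions
GROUP BY type

Result:
  deposit: 2 distinct
  fee: 2 distinct
  payment: 3 distinct
  refund: 4 distinct
  transfer: 2 distinct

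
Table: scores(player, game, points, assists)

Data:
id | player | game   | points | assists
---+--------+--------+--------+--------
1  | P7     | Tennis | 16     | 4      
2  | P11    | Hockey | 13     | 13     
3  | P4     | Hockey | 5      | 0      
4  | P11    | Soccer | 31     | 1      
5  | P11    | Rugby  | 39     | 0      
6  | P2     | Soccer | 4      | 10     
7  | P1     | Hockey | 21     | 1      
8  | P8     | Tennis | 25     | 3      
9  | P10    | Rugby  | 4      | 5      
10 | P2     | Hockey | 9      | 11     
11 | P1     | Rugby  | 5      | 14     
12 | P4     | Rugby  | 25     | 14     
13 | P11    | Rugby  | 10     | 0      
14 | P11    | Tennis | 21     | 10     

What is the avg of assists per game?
SELECT game, AVG(assists) as result
FROM scores
GROUP BY game

Result:
  Hockey: 6.25
  Rugby: 6.60
  Soccer: 5.50
  Tennis: 5.67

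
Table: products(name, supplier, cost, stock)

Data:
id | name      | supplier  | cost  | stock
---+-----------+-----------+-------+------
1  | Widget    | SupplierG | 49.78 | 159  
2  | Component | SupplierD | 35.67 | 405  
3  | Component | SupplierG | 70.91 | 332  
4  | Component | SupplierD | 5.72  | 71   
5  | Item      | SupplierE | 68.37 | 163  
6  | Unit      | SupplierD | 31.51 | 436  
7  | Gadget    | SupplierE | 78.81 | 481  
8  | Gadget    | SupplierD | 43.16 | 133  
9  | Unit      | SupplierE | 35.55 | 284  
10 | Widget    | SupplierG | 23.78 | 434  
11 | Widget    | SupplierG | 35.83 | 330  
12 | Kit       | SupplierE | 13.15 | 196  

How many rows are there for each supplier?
SELECT supplier, COUNT(*) as count
FROM products
GROUP BY supplier

Result:
  SupplierD: 4
  SupplierE: 4
  SupplierG: 4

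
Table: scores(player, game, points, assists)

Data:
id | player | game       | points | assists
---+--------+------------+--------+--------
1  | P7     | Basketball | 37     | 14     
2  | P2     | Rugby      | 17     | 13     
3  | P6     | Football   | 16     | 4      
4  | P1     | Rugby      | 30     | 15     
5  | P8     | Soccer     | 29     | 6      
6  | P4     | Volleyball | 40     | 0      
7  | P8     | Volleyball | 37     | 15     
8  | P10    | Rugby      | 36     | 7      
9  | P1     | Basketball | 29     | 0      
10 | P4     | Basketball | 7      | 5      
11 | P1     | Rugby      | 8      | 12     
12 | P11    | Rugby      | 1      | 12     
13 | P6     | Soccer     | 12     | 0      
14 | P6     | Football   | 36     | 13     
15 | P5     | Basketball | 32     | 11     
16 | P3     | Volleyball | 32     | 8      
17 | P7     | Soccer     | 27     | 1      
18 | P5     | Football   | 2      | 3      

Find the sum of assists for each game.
SELECT game, SUM(assists) as result
FROM scores
GROUP BY game

Result:
  Basketball: 30
  Football: 20
  Rugby: 59
  Soccer: 7
  Volleyball: 23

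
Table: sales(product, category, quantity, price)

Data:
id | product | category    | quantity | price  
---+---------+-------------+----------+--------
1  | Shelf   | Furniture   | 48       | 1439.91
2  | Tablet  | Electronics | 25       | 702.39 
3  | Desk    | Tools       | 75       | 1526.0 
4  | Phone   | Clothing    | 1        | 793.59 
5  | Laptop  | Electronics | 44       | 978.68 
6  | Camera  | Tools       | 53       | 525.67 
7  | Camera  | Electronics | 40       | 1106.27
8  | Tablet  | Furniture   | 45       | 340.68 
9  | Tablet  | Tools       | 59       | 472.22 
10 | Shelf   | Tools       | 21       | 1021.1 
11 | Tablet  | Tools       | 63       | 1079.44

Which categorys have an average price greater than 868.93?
SELECT category, AVG(price)
FROM sales
GROUP BY category
HAVING AVG(price) > 868.93

Result:
  Electronics: avg=929.11
  Furniture: avg=890.30
  Tools: avg=924.89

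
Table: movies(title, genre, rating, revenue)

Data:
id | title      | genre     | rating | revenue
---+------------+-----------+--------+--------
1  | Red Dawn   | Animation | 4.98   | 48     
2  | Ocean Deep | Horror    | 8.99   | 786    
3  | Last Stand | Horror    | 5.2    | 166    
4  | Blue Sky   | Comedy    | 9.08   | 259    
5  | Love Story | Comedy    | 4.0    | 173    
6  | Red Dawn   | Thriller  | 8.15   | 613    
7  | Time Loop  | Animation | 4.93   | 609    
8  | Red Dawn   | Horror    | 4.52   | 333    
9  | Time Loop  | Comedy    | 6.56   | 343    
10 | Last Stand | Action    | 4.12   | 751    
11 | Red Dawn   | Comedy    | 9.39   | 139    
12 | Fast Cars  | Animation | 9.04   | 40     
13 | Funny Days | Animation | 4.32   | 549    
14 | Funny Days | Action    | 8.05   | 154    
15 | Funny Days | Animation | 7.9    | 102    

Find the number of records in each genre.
SELECT genre, COUNT(*) as count
FROM movies
GROUP BY genre

Result:
  Action: 2
  Animation: 5
  Comedy: 4
  Horror: 3
  Thriller: 1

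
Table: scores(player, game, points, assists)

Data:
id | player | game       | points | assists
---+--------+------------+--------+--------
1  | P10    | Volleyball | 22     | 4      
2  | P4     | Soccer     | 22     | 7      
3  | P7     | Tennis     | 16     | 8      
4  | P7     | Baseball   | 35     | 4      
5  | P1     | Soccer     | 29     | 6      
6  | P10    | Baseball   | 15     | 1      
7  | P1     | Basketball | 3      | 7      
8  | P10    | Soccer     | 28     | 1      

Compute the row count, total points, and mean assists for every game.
SELECT game,
       COUNT(*) as cnt,
       SUM(points) as total_points,
       AVG(assists) as avg_assists
FROM scores
GROUP BY game

Result:
  Baseball: 2 records, 50 total points, 2.50 avg assists
  Basketball: 1 records, 3 total points, 7.00 avg assists
  Soccer: 3 records, 79 total points, 4.67 avg assists
  Tennis: 1 records, 16 total points, 8.00 avg assists
  Volleyball: 1 records, 22 total points, 4.00 avg assists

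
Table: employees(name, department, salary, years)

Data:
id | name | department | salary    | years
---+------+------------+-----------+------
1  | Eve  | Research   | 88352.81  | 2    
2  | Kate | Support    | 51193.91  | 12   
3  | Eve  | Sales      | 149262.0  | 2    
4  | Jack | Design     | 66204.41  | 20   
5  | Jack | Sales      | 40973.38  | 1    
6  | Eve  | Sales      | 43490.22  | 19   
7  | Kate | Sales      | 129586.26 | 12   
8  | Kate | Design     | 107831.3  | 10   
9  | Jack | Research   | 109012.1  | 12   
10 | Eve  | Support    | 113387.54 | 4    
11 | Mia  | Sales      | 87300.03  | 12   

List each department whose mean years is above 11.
SELECT department, AVG(years)
FROM employees
GROUP BY department
HAVING AVG(years) > 11

Result:
  Design: avg=15.00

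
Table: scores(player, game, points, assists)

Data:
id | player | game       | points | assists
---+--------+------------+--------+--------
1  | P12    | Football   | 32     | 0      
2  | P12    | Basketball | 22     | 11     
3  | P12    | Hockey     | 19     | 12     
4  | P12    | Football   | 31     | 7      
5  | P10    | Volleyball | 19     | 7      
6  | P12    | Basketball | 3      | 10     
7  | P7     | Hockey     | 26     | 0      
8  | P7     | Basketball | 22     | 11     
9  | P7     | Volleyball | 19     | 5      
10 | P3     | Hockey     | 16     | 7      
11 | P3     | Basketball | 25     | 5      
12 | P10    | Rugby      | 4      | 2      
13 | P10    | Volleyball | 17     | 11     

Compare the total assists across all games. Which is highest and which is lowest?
SELECT game, SUM(assists)
FROM scores
GROUP BY game
ORDER BY SUM(assists)

All groups:
  Rugby: 2
  Football: 7
  Hockey: 19
  Volleyball: 23
  Basketball: 37

Highest: Basketball (37)
Lowest: Rugby (2)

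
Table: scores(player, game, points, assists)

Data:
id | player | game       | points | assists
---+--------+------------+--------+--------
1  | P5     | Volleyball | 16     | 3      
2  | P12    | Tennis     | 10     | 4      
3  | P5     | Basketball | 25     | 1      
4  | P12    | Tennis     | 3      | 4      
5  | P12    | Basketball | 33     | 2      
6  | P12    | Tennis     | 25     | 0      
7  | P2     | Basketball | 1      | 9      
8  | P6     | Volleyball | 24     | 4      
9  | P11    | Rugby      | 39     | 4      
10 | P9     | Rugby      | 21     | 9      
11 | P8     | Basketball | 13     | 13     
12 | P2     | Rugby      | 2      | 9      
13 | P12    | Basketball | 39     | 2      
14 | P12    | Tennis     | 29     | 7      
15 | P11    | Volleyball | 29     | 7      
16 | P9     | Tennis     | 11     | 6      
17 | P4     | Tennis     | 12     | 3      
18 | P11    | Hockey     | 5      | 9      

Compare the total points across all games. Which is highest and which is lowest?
SELECT game, SUM(points)
FROM scores
GROUP BY game
ORDER BY SUM(points)

All groups:
  Hockey: 5
  Rugby: 62
  Volleyball: 69
  Tennis: 90
  Basketball: 111

Highest: Basketball (111)
Lowest: Hockey (5)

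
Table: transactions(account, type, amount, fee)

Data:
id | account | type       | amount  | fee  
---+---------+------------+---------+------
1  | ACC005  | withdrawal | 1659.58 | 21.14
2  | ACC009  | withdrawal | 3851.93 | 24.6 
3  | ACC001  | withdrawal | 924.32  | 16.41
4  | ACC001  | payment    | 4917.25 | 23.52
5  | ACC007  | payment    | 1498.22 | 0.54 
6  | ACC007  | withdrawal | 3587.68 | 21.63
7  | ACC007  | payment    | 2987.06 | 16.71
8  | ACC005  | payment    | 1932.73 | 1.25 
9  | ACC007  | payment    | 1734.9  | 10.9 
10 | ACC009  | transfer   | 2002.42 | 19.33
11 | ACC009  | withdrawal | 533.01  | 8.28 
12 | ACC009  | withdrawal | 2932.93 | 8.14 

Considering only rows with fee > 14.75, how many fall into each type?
SELECT type, COUNT(*)
FROM transactions
WHERE fee > 14.75
GROUP BY type

Note: WHERE filters rows before grouping.

Result:
  payment: 2
  transfer: 1
  withdrawal: 4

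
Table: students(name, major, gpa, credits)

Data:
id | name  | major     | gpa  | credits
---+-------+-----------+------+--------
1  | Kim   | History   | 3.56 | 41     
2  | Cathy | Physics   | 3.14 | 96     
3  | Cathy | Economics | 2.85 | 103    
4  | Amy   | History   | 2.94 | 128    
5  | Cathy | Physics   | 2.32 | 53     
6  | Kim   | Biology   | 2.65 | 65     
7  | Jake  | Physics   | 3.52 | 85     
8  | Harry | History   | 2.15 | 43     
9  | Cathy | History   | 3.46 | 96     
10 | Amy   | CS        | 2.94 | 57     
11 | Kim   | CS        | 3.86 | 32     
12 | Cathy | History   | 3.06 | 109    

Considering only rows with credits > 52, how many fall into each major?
SELECT major, COUNT(*)
FROM students
WHERE credits > 52
GROUP BY major

Note: WHERE filters rows before grouping.

Result:
  Biology: 1
  CS: 1
  Economics: 1
  History: 3
  Physics: 3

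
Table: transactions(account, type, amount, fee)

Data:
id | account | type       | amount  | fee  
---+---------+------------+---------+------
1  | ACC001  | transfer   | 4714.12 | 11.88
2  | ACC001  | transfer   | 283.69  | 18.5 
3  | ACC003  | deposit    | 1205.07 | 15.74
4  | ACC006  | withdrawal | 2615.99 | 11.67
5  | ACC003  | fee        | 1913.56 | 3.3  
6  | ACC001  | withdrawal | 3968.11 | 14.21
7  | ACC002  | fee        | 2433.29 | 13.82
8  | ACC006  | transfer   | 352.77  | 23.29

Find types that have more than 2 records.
SELECT type, COUNT(*) as cnt
FROM transactions
GROUP BY type
HAVING COUNT(*) > 2

Result:
  transfer: 3

Note: HAVING filters groups after aggregation, WHERE filters rows before.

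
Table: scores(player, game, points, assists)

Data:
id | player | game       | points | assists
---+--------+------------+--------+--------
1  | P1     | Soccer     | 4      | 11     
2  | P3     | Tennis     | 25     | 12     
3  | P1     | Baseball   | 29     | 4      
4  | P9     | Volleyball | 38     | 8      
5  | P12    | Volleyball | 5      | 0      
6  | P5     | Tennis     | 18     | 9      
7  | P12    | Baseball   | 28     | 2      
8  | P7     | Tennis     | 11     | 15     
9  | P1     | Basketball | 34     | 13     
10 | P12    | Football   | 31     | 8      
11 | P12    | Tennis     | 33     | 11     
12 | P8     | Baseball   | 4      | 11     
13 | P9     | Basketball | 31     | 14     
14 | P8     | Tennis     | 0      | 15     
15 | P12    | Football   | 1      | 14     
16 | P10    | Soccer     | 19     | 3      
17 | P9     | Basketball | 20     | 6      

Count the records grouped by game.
SELECT game, COUNT(*) as count
FROM scores
GROUP BY game

Result:
  Baseball: 3
  Basketball: 3
  Football: 2
  Soccer: 2
  Tennis: 5
  Volleyball: 2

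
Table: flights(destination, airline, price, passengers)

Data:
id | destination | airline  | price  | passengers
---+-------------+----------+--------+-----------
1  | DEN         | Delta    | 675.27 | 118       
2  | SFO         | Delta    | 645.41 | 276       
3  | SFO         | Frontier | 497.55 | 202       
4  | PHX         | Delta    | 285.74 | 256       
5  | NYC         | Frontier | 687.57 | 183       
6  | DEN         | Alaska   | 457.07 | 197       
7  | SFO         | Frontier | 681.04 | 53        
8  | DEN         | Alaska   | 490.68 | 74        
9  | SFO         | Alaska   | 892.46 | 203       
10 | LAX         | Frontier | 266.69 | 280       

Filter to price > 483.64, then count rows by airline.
SELECT airline, COUNT(*)
FROM flights
WHERE price > 483.64
GROUP BY airline

Note: WHERE filters rows before grouping.

Result:
  Alaska: 2
  Delta: 2
  Frontier: 3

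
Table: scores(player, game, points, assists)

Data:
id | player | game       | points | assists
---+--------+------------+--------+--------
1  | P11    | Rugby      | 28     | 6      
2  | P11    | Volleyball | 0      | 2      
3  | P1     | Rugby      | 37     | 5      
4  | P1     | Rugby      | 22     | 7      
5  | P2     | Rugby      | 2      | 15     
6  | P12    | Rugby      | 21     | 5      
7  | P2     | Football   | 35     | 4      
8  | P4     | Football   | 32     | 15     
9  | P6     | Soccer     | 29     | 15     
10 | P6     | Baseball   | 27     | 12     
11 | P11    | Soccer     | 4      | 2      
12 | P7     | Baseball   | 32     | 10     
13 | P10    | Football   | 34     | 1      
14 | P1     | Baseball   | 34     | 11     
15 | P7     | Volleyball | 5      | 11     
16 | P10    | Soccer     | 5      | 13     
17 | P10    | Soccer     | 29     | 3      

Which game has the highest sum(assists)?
SELECT game, SUM(assists) as val
FROM scores
GROUP BY game
ORDER BY val DESC
LIMIT 1

Result: Rugby with sum(assists) = 38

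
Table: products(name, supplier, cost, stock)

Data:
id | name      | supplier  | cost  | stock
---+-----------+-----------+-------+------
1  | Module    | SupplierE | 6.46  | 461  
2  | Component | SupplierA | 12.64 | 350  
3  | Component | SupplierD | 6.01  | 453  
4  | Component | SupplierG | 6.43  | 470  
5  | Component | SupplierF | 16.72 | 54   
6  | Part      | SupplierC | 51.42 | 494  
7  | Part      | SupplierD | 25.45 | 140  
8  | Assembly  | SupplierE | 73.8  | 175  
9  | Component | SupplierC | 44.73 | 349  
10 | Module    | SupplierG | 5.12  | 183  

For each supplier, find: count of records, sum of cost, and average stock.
SELECT supplier,
       COUNT(*) as cnt,
       SUM(cost) as total_cost,
       AVG(stock) as avg_stock
FROM products
GROUP BY supplier

Result:
  SupplierA: 1 records, 12.64 total cost, 350.00 avg stock
  SupplierC: 2 records, 96.15 total cost, 421.50 avg stock
  SupplierD: 2 records, 31.46 total cost, 296.50 avg stock
  SupplierE: 2 records, 80.26 total cost, 318.00 avg stock
  SupplierF: 1 records, 16.72 total cost, 54.00 avg stock
  SupplierG: 2 records, 11.55 total cost, 326.50 avg stock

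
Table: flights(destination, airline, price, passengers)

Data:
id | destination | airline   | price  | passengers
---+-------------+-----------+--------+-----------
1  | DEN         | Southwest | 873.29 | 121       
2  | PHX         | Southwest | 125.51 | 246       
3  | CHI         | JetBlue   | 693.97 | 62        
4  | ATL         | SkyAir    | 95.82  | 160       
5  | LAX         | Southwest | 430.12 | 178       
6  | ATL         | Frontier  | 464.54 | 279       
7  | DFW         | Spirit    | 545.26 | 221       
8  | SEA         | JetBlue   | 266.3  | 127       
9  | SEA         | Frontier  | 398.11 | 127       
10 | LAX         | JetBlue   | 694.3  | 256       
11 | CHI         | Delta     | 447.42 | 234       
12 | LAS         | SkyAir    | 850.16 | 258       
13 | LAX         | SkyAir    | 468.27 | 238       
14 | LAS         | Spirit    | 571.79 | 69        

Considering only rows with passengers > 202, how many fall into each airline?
SELECT airline, COUNT(*)
FROM flights
WHERE passengers > 202
GROUP BY airline

Note: WHERE filters rows before grouping.

Result:
  Delta: 1
  Frontier: 1
  JetBlue: 1
  SkyAir: 2
  Southwest: 1
  Spirit: 1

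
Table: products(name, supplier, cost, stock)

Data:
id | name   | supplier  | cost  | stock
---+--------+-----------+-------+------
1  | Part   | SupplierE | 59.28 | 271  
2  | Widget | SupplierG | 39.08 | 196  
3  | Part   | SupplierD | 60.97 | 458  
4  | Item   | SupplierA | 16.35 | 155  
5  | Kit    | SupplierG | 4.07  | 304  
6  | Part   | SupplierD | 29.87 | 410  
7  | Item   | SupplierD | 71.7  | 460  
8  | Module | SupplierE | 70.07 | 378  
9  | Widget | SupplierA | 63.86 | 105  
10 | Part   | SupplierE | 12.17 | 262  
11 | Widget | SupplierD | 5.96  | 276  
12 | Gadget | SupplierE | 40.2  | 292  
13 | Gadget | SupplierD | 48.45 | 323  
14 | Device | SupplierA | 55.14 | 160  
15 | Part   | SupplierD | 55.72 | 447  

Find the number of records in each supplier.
SELECT supplier, COUNT(*) as count
FROM products
GROUP BY supplier

Result:
  SupplierA: 3
  SupplierD: 6
  SupplierE: 4
  SupplierG: 2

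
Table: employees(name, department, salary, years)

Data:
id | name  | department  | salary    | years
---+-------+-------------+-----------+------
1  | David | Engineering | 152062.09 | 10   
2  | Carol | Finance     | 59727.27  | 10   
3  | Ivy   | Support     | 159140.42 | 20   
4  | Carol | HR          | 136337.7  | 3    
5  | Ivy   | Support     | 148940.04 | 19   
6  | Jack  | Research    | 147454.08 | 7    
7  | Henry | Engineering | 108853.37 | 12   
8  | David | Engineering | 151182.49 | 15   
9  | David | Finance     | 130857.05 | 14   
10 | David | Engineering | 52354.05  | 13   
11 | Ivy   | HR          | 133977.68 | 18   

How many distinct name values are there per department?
SELECT department, COUNT(DISTINCT name)
FROM employees
GROUP BY department

Result:
  Engineering: 2 distinct
  Finance: 2 distinct
  HR: 2 distinct
  Research: 1 distinct
  Support: 1 distinct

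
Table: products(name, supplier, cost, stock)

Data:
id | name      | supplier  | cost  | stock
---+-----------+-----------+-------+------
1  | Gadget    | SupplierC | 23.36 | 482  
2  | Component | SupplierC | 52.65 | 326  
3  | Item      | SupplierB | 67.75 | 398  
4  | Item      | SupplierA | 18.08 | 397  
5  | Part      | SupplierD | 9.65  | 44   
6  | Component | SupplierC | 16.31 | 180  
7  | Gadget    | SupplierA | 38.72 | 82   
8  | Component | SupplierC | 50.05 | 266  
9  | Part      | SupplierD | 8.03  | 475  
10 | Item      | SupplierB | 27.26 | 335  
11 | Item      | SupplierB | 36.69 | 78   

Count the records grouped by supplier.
SELECT supplier, COUNT(*) as count
FROM products
GROUP BY supplier

Result:
  SupplierA: 2
  SupplierB: 3
  SupplierC: 4
  SupplierD: 2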